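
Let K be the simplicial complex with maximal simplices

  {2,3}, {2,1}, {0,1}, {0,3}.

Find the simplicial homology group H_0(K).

H_0 ≅ Z.

K has 4 vertices, 4 edges.
rank ∂_0 = 0, rank ∂_1 = 3 ⇒ b_0 = 4 − 0 − 3 = 1; all invariant factors of ∂_1 are 1 so no torsion. So H_0 ≅ Z.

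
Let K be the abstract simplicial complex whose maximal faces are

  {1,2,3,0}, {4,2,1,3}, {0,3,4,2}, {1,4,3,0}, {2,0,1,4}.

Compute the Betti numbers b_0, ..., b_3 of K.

We work with the vertex ordering 0 < 1 < 2 < 3 < 4. The simplices of K, each written with vertices in increasing order, are:

  0-simplices (5): [0], [1], [2], [3], [4]
  1-simplices (10): [0,1], [0,2], [0,3], [0,4], [1,2], [1,3], [1,4], [2,3], [2,4], [3,4]
  2-simplices (10): [0,1,2], [0,1,3], [0,1,4], [0,2,3], [0,2,4], [0,3,4], [1,2,3], [1,2,4], [1,3,4], [2,3,4]
  3-simplices (5): [0,1,2,3], [0,1,2,4], [0,1,3,4], [0,2,3,4], [1,2,3,4]

so the chain groups are C_0 ≅ Z^5, C_1 ≅ Z^10, C_2 ≅ Z^10, C_3 ≅ Z^5.

The boundary map ∂_1: C_1 → C_0 maps an edge to its endpoints' difference, ∂[p,q] = q − p. For instance
  ∂[0,4] = [4] − [0].
The 5×10 boundary matrix has rank 4 and Smith normal form diag(1,1,1,1).

The boundary map ∂_2: C_2 → C_1 sends each 2-simplex [p,q,r] to [q,r] − [p,r] + [p,q]. For instance
  ∂[2,3,4] = [3,4] − [2,4] + [2,3],
  ∂[0,1,3] = [1,3] − [0,3] + [0,1].
The 10×10 boundary matrix has rank 6 and Smith normal form diag(1,1,1,1,1,1).

∂_3: C_3 → C_2 sends each 3-simplex σ to the alternating sum Σ_i (−1)^i (σ with its i-th vertex removed). For instance
  ∂[0,1,2,3] = [1,2,3] − [0,2,3] + [0,1,3] − [0,1,2],
  ∂[0,1,3,4] = [1,3,4] − [0,3,4] + [0,1,4] − [0,1,3].
As a 10×5 matrix over Z this has rank 4, with invariant factors (1,1,1,1).

From H_k ≅ ker(∂_k) / im(∂_{k+1}) we obtain:

  H_0: rank C_0 − rank ∂_1 = 5 − 4 = 1, and the invariant factors of ∂_1 are all 1, so H_0 = Z.
  H_1: rank ker ∂_1 − rank ∂_2 = (10 − 4) − 6 = 0, and the invariant factors of ∂_2 are all 1, so H_1 = 0.
  H_2: rank ker ∂_2 − rank ∂_3 = (10 − 6) − 4 = 0, and the invariant factors of ∂_3 are all 1, so H_2 = 0.
  H_3: rank ker ∂_3 − rank ∂_4 = (5 − 4) − 0 = 1, and there is no ∂_4, so H_3 = Z.

As a check, the Euler characteristic is 5 − 10 + 10 − 5 = 0, which agrees with 1 − 0 + 0 − 1 = 0.

Hence the Betti numbers are b_0 = 1, b_1 = 0, b_2 = 0, b_3 = 1.

b_0 = 1, b_1 = 0, b_2 = 0, b_3 = 1.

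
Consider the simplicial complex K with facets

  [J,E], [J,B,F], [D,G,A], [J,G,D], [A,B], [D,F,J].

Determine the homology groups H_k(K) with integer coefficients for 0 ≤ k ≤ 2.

H_0 = Z,  H_1 = Z,  H_2 = 0.

Fix the vertex order A < B < D < E < F < G < J and write every simplex with vertices in increasing order. Then dim K = 2 and the simplices of K are:

  0-simplices (7): A, B, D, E, F, G, J
  1-simplices (11): AB, AD, AG, BF, BJ, DF, DG, DJ, EJ, FJ, GJ
  2-simplices (4): ADG, BFJ, DFJ, DGJ

Hence C_0 ≅ Z^7, C_1 ≅ Z^11, C_2 ≅ Z^4.

Boundary ∂_1: C_1 → C_0 is given by ∂[p,q] = [q] − [p].
As a 7×11 matrix over Z this has rank 6, with invariant factors (1,1,1,1,1,1).

The boundary map ∂_2: C_2 → C_1 sends each 2-simplex [p,q,r] to [q,r] − [p,r] + [p,q]. For instance
  ∂DGJ = GJ − DJ + DG,
  ∂DFJ = FJ − DJ + DF.
This gives a 11×4 integer matrix of rank 4; reducing to Smith normal form yields diagonal entries (1,1,1,1).

From H_k ≅ ker(∂_k) / im(∂_{k+1}) we obtain:

  H_0: rank C_0 − rank ∂_1 = 7 − 6 = 1, and the invariant factors of ∂_1 are all 1, so H_0 = Z.
  H_1: rank ker ∂_1 − rank ∂_2 = (11 − 6) − 4 = 1, and the invariant factors of ∂_2 are all 1, so H_1 = Z.
  H_2: rank ker ∂_2 − rank ∂_3 = (4 − 4) − 0 = 0, and there is no ∂_3, so H_2 = 0.

As a check, the Euler characteristic is 7 − 11 + 4 = 0, which agrees with 1 − 1 + 0 = 0.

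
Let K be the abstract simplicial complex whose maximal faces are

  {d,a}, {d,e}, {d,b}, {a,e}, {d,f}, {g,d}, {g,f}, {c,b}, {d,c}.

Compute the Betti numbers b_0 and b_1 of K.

b_0 = 1, b_1 = 3.

Order the vertices as a < b < c < d < e < f < g. Listing each simplex with vertices in this order, K has dimension 1 with simplices:

  0-simplices (7): a, b, c, d, e, f, g
  1-simplices (9): ad, ae, bc, bd, cd, de, df, dg, fg

Hence C_0 ≅ Z^7, C_1 ≅ Z^9.

The boundary map ∂_1: C_1 → C_0 sends each edge [p,q] (with p < q) to q − p.
This gives a 7×9 integer matrix of rank 6; reducing to Smith normal form yields diagonal entries (1,1,1,1,1,1).

From H_k ≅ ker(∂_k) / im(∂_{k+1}) we obtain:

  H_0: rank C_0 − rank ∂_1 = 7 − 6 = 1, and the invariant factors of ∂_1 are all 1, so H_0 = Z.
  H_1: rank ker ∂_1 − rank ∂_2 = (9 − 6) − 0 = 3, and there is no ∂_2, so H_1 = Z^3.

Hence the Betti numbers are b_0 = 1, b_1 = 3.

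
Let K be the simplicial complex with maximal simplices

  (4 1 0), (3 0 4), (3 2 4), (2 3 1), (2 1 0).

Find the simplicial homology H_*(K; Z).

K has 5 vertices, 10 edges, 5 triangles.
rank ∂_0 = 0, rank ∂_1 = 4 ⇒ b_0 = 5 − 0 − 4 = 1; all invariant factors of ∂_1 are 1 so no torsion. So H_0 = Z.
rank ∂_1 = 4, rank ∂_2 = 5 ⇒ b_1 = 10 − 4 − 5 = 1; all invariant factors of ∂_2 are 1 so no torsion. So H_1 = Z.
rank ∂_2 = 5, rank ∂_3 = 0 ⇒ b_2 = 5 − 5 − 0 = 0. So H_2 = 0.

H_0 = Z,  H_1 = Z,  H_2 = 0.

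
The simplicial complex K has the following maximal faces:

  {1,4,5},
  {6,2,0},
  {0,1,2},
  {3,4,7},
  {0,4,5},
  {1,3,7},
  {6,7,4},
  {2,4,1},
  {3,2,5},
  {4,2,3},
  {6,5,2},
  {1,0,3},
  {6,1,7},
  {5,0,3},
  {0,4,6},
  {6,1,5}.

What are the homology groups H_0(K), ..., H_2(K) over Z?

K has 8 vertices, 24 edges, 16 triangles.
rank ∂_0 = 0, rank ∂_1 = 7 ⇒ b_0 = 8 − 0 − 7 = 1; all invariant factors of ∂_1 are 1 so no torsion. So H_0 = Z.
rank ∂_1 = 7, rank ∂_2 = 15 ⇒ b_1 = 24 − 7 − 15 = 2; all invariant factors of ∂_2 are 1 so no torsion. So H_1 = Z^2.
rank ∂_2 = 15, rank ∂_3 = 0 ⇒ b_2 = 16 − 15 − 0 = 1. So H_2 = Z.

H_0 ≅ Z,  H_1 ≅ Z^2,  H_2 ≅ Z.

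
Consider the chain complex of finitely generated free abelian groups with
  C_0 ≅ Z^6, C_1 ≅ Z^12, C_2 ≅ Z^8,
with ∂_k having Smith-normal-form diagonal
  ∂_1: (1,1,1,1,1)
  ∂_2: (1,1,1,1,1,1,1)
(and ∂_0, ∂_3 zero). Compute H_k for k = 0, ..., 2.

H_0: b_0 = 6 − 0 − 5 = 1; torsion from ∂_1 factors > 1: none. So H_0 = Z.
H_1: b_1 = 12 − 5 − 7 = 0; torsion from ∂_2 factors > 1: none. So H_1 = 0.
H_2: b_2 = 8 − 7 − 0 = 1; torsion from ∂_3 factors > 1: none. So H_2 = Z.

H_0 = Z,  H_1 = 0,  H_2 = Z.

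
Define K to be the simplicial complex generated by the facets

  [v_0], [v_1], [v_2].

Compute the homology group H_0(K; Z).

Take the total order v_0 < v_1 < v_2 on the vertex set. Then K (dimension 0) consists of the simplices:

  0-simplices (3): [v_0], [v_1], [v_2]

so the chain groups are C_0 ≅ Z^3.

Reading off H_k = ker ∂_k / im ∂_{k+1}:

  H_0: rank C_0 − rank ∂_1 = 3 − 0 = 3, and there is no ∂_1, so H_0 = Z^3.

H_0 = Z^3.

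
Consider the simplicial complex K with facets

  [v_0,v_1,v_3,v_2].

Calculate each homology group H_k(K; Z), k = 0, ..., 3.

We work with the vertex ordering v_0 < v_1 < v_2 < v_3. The simplices of K, each written with vertices in increasing order, are:

  0-simplices (4): [v_0], [v_1], [v_2], [v_3]
  1-simplices (6): [v_0,v_1], [v_0,v_2], [v_0,v_3], [v_1,v_2], [v_1,v_3], [v_2,v_3]
  2-simplices (4): [v_0,v_1,v_2], [v_0,v_1,v_3], [v_0,v_2,v_3], [v_1,v_2,v_3]
  3-simplices (1): [v_0,v_1,v_2,v_3]

Hence C_0 ≅ Z^4, C_1 ≅ Z^6, C_2 ≅ Z^4, C_3 ≅ Z^1.

Boundary ∂_1: C_1 → C_0 maps an edge to its endpoints' difference, ∂[p,q] = q − p. For instance
  ∂[v_0,v_1] = [v_1] − [v_0].
This gives a 4×6 integer matrix of rank 3; reducing to Smith normal form yields diagonal entries (1,1,1).

∂_2: C_2 → C_1 acts by ∂[p,q,r] = [q,r] − [p,r] + [p,q]. For instance
  ∂[v_0,v_1,v_2] = [v_1,v_2] − [v_0,v_2] + [v_0,v_1],
  ∂[v_0,v_1,v_3] = [v_1,v_3] − [v_0,v_3] + [v_0,v_1].
As a 6×4 matrix over Z this has rank 3, with invariant factors (1,1,1).

Boundary ∂_3: C_3 → C_2 sends each 3-simplex σ to the alternating sum Σ_i (−1)^i (σ with its i-th vertex removed). For instance
  ∂[v_0,v_1,v_2,v_3] = [v_1,v_2,v_3] − [v_0,v_2,v_3] + [v_0,v_1,v_3] − [v_0,v_1,v_2].
As a 4×1 matrix over Z this has rank 1, with invariant factors (1).

Reading off H_k = ker ∂_k / im ∂_{k+1}:

  H_0: rank C_0 − rank ∂_1 = 4 − 3 = 1, and the invariant factors of ∂_1 are all 1, so H_0 ≅ Z.
  H_1: rank ker ∂_1 − rank ∂_2 = (6 − 3) − 3 = 0, and the invariant factors of ∂_2 are all 1, so H_1 ≅ 0.
  H_2: rank ker ∂_2 − rank ∂_3 = (4 − 3) − 1 = 0, and the invariant factors of ∂_3 are all 1, so H_2 ≅ 0.
  H_3: rank ker ∂_3 − rank ∂_4 = (1 − 1) − 0 = 0, and there is no ∂_4, so H_3 ≅ 0.

H_0 = Z,  H_1 = 0,  H_2 = 0,  H_3 = 0.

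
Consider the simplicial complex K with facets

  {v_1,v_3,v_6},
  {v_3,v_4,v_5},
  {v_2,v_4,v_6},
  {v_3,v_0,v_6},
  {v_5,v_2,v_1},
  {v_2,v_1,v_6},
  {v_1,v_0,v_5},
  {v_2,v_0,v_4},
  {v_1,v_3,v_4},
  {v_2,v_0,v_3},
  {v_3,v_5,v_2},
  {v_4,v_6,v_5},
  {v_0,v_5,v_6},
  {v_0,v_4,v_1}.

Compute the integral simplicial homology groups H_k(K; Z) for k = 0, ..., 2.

Order the vertices as v_0 < v_1 < v_2 < v_3 < v_4 < v_5 < v_6. Listing each simplex with vertices in this order, K has dimension 2 with simplices:

  0-simplices (7): [v_0], [v_1], [v_2], [v_3], [v_4], [v_5], [v_6]
  1-simplices (21): (21 of them)
  2-simplices (14): (14 of them)

Hence C_0 ≅ Z^7, C_1 ≅ Z^21, C_2 ≅ Z^14.

∂_1: C_1 → C_0 sends each edge [p,q] (with p < q) to q − p. For instance
  ∂[v_3,v_5] = [v_5] − [v_3].
The 7×21 boundary matrix has rank 6 and Smith normal form diag(1,1,1,1,1,1).

∂_2: C_2 → C_1 acts by ∂[p,q,r] = [q,r] − [p,r] + [p,q]. For instance
  ∂[v_0,v_5,v_6] = [v_5,v_6] − [v_0,v_6] + [v_0,v_5],
  ∂[v_3,v_4,v_5] = [v_4,v_5] − [v_3,v_5] + [v_3,v_4].
The resulting 21×14 matrix has rank 13, and its Smith normal form has invariant factors (1,1,1,1,1,1,1,1,1,1,1,1,1).

Now H_k = ker ∂_k / im ∂_{k+1}, so:

  H_0: rank C_0 − rank ∂_1 = 7 − 6 = 1, and the invariant factors of ∂_1 are all 1, so H_0 ≅ Z.
  H_1: rank ker ∂_1 − rank ∂_2 = (21 − 6) − 13 = 2, and the invariant factors of ∂_2 are all 1, so H_1 ≅ Z^2.
  H_2: rank ker ∂_2 − rank ∂_3 = (14 − 13) − 0 = 1, and there is no ∂_3, so H_2 ≅ Z.

(K is a triangulation of the torus T^2.)

H_0 = Z,  H_1 = Z^2,  H_2 = Z.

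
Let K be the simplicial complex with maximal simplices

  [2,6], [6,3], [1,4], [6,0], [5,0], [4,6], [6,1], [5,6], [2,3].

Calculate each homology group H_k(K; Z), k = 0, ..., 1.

We work with the vertex ordering 0 < 1 < 2 < 3 < 4 < 5 < 6. The simplices of K, each written with vertices in increasing order, are:

  0-simplices (7): [0], [1], [2], [3], [4], [5], [6]
  1-simplices (9): [0,5], [0,6], [1,4], [1,6], [2,3], [2,6], [3,6], [4,6], [5,6]

giving chain groups C_0 ≅ Z^7, C_1 ≅ Z^9.

∂_1: C_1 → C_0 is given by ∂[p,q] = [q] − [p].
The resulting 7×9 matrix has rank 6, and its Smith normal form has invariant factors (1,1,1,1,1,1).

From H_k ≅ ker(∂_k) / im(∂_{k+1}) we obtain:

  H_0: rank C_0 − rank ∂_1 = 7 − 6 = 1, and the invariant factors of ∂_1 are all 1, so H_0 = Z.
  H_1: rank ker ∂_1 − rank ∂_2 = (9 − 6) − 0 = 3, and there is no ∂_2, so H_1 = Z^3.

(K is a triangulation of a wedge of 3 circles.)

H_0 = Z,  H_1 = Z^3.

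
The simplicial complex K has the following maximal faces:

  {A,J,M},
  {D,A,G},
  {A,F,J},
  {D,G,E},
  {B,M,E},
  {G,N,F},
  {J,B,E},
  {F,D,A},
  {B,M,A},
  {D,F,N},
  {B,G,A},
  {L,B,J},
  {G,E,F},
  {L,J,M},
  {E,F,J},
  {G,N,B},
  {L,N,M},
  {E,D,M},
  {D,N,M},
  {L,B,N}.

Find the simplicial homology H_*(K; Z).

H_0 ≅ Z,  H_1 ≅ Z ⊕ Z/2,  H_2 = 0.

Take the total order A < B < D < E < F < G < J < L < M < N on the vertex set. Then K (dimension 2) consists of the simplices:

  0-simplices (10): A, B, D, E, F, G, J, L, M, N
  1-simplices (30): AB, AD, AF, AG, AJ, AM, BE, BG, BJ, BL, BM, BN, DE, DF, DG, DM, DN, EF, EG, EJ, EM, FG, FJ, FN, GN, JL, JM, LM, LN, MN
  2-simplices (20): ABG, ABM, ADF, ADG, AFJ, AJM, BEJ, BEM, BGN, BJL, BLN, DEG, DEM, DFN, DMN, EFG, EFJ, FGN, JLM, LMN

giving chain groups C_0 ≅ Z^10, C_1 ≅ Z^30, C_2 ≅ Z^20.

Boundary ∂_1: C_1 → C_0 is given by ∂[p,q] = [q] − [p].
This gives a 10×30 integer matrix of rank 9; reducing to Smith normal form yields diagonal entries (1,1,1,1,1,1,1,1,1).

Boundary ∂_2: C_2 → C_1 sends each 2-simplex [p,q,r] to [q,r] − [p,r] + [p,q]. For instance
  ∂ADG = DG − AG + AD,
  ∂ABG = BG − AG + AB.
The 30×20 boundary matrix has rank 20 and Smith normal form diag(1,1,1,1,1,1,1,1,1,1,1,1,1,1,1,1,1,1,1,2).

Computing H_k = (kernel of ∂_k) / (image of ∂_{k+1}):

  H_0: rank C_0 − rank ∂_1 = 10 − 9 = 1, and the invariant factors of ∂_1 are all 1, so H_0 = Z.
  H_1: rank ker ∂_1 − rank ∂_2 = (30 − 9) − 20 = 1, and ∂_2 has invariant factor 2 > 1, so H_1 = Z ⊕ Z/2.
  H_2: rank ker ∂_2 − rank ∂_3 = (20 − 20) − 0 = 0, and there is no ∂_3, so H_2 = 0.

As a check, the Euler characteristic is 10 − 30 + 20 = 0, which agrees with 1 − 1 + 0 = 0.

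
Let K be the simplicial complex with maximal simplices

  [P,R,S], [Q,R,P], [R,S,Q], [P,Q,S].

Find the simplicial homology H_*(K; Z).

Fix the vertex order P < Q < R < S and write every simplex with vertices in increasing order. Then dim K = 2 and the simplices of K are:

  0-simplices (4): P, Q, R, S
  1-simplices (6): PQ, PR, PS, QR, QS, RS
  2-simplices (4): PQR, PQS, PRS, QRS

Hence C_0 ≅ Z^4, C_1 ≅ Z^6, C_2 ≅ Z^4.

The boundary map ∂_1: C_1 → C_0 is given by ∂[p,q] = [q] − [p].
As a 4×6 matrix over Z this has rank 3, with invariant factors (1,1,1).

Boundary ∂_2: C_2 → C_1 acts by ∂[p,q,r] = [q,r] − [p,r] + [p,q]. For instance
  ∂PRS = RS − PS + PR,
  ∂PQS = QS − PS + PQ.
The resulting 6×4 matrix has rank 3, and its Smith normal form has invariant factors (1,1,1).

Reading off H_k = ker ∂_k / im ∂_{k+1}:

  H_0: rank C_0 − rank ∂_1 = 4 − 3 = 1, and the invariant factors of ∂_1 are all 1, so H_0 = Z.
  H_1: rank ker ∂_1 − rank ∂_2 = (6 − 3) − 3 = 0, and the invariant factors of ∂_2 are all 1, so H_1 = 0.
  H_2: rank ker ∂_2 − rank ∂_3 = (4 − 3) − 0 = 1, and there is no ∂_3, so H_2 = Z.

As a check, the Euler characteristic is 4 − 6 + 4 = 2, which agrees with 1 − 0 + 1 = 2.
(K is a triangulation of the 2-sphere S^2.)

H_0 = Z,  H_1 = 0,  H_2 = Z.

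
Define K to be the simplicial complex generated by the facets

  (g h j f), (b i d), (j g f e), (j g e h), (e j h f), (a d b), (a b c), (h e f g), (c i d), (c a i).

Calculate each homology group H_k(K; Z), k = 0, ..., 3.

H_0 ≅ Z^2,  H_1 ≅ Z,  H_2 = 0,  H_3 ≅ Z.

Order the vertices as a < b < c < d < e < f < g < h < i < j. Listing each simplex with vertices in this order, K has dimension 3 with simplices:

  0-simplices (10): a, b, c, d, e, f, g, h, i, j
  1-simplices (20): ab, ac, ad, ai, bc, bd, bi, cd, ci, di, ef, eg, eh, ej, fg, fh, fj, gh, gj, hj
  2-simplices (15): abc, abd, aci, bdi, cdi, efg, efh, efj, egh, egj, ehj, fgh, fgj, fhj, ghj
  3-simplices (5): efgh, efgj, efhj, eghj, fghj

Hence C_0 ≅ Z^10, C_1 ≅ Z^20, C_2 ≅ Z^15, C_3 ≅ Z^5.

Boundary ∂_1: C_1 → C_0 maps an edge to its endpoints' difference, ∂[p,q] = q − p.
This gives a 10×20 integer matrix of rank 8; reducing to Smith normal form yields diagonal entries (1,1,1,1,1,1,1,1).

The boundary map ∂_2: C_2 → C_1 sends each 2-simplex [p,q,r] to [q,r] − [p,r] + [p,q]. For instance
  ∂ghj = hj − gj + gh,
  ∂egj = gj − ej + eg.
This gives a 20×15 integer matrix of rank 11; reducing to Smith normal form yields diagonal entries (1,1,1,1,1,1,1,1,1,1,1).

Boundary ∂_3: C_3 → C_2 sends each 3-simplex σ to the alternating sum Σ_i (−1)^i (σ with its i-th vertex removed). For instance
  ∂efgj = fgj − egj + efj − efg,
  ∂fghj = ghj − fhj + fgj − fgh.
The 15×5 boundary matrix has rank 4 and Smith normal form diag(1,1,1,1).

Reading off H_k = ker ∂_k / im ∂_{k+1}:

  H_0: rank C_0 − rank ∂_1 = 10 − 8 = 2, and the invariant factors of ∂_1 are all 1, so H_0 ≅ Z^2.
  H_1: rank ker ∂_1 − rank ∂_2 = (20 − 8) − 11 = 1, and the invariant factors of ∂_2 are all 1, so H_1 ≅ Z.
  H_2: rank ker ∂_2 − rank ∂_3 = (15 − 11) − 4 = 0, and the invariant factors of ∂_3 are all 1, so H_2 ≅ 0.
  H_3: rank ker ∂_3 − rank ∂_4 = (5 − 4) − 0 = 1, and there is no ∂_4, so H_3 ≅ Z.

(K is a triangulation of the disjoint union of the 3-sphere S^3 and the Möbius band.)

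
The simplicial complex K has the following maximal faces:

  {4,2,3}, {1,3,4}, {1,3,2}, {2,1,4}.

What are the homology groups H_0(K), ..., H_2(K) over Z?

H_0 ≅ Z,  H_1 = 0,  H_2 ≅ Z.

Fix the vertex order 1 < 2 < 3 < 4 and write every simplex with vertices in increasing order. Then dim K = 2 and the simplices of K are:

  0-simplices (4): [1], [2], [3], [4]
  1-simplices (6): [1,2], [1,3], [1,4], [2,3], [2,4], [3,4]
  2-simplices (4): [1,2,3], [1,2,4], [1,3,4], [2,3,4]

giving chain groups C_0 ≅ Z^4, C_1 ≅ Z^6, C_2 ≅ Z^4.

The boundary map ∂_1: C_1 → C_0 is given by ∂[p,q] = [q] − [p].
As a 4×6 matrix over Z this has rank 3, with invariant factors (1,1,1).

∂_2: C_2 → C_1 sends each 2-simplex [p,q,r] to [q,r] − [p,r] + [p,q]. For instance
  ∂[1,2,3] = [2,3] − [1,3] + [1,2],
  ∂[2,3,4] = [3,4] − [2,4] + [2,3].
This gives a 6×4 integer matrix of rank 3; reducing to Smith normal form yields diagonal entries (1,1,1).

From H_k ≅ ker(∂_k) / im(∂_{k+1}) we obtain:

  H_0: rank C_0 − rank ∂_1 = 4 − 3 = 1, and the invariant factors of ∂_1 are all 1, so H_0 = Z.
  H_1: rank ker ∂_1 − rank ∂_2 = (6 − 3) − 3 = 0, and the invariant factors of ∂_2 are all 1, so H_1 = 0.
  H_2: rank ker ∂_2 − rank ∂_3 = (4 − 3) − 0 = 1, and there is no ∂_3, so H_2 = Z.

As a check, the Euler characteristic is 4 − 6 + 4 = 2, which agrees with 1 − 0 + 1 = 2.
(K is a triangulation of the 2-sphere S^2.)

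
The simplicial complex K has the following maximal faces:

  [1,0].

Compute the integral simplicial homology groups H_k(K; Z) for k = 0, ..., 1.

H_0 ≅ Z,  H_1 = 0.

Order the vertices as 0 < 1. Listing each simplex with vertices in this order, K has dimension 1 with simplices:

  0-simplices (2): [0], [1]
  1-simplices (1): [0,1]

giving chain groups C_0 ≅ Z^2, C_1 ≅ Z^1.

∂_1: C_1 → C_0 is given by ∂[p,q] = [q] − [p]. For instance
  ∂[0,1] = [1] − [0].
This gives a 2×1 integer matrix of rank 1; reducing to Smith normal form yields diagonal entries (1).

Computing H_k = (kernel of ∂_k) / (image of ∂_{k+1}):

  H_0: rank C_0 − rank ∂_1 = 2 − 1 = 1, and the invariant factors of ∂_1 are all 1, so H_0 = Z.
  H_1: rank ker ∂_1 − rank ∂_2 = (1 − 1) − 0 = 0, and there is no ∂_2, so H_1 = 0.

(K is a triangulation of the 1-simplex.)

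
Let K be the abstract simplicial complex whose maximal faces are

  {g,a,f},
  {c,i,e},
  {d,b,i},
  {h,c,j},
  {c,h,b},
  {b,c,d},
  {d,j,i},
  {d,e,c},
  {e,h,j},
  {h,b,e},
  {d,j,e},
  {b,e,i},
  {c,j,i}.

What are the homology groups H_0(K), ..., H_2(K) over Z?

H_0 = Z^2,  H_1 = Z/2,  H_2 = 0.

Take the total order a < b < c < d < e < f < g < h < i < j on the vertex set. Then K (dimension 2) consists of the simplices:

  0-simplices (10): a, b, c, d, e, f, g, h, i, j
  1-simplices (21): af, ag, bc, bd, be, bh, bi, cd, ce, ch, ci, cj, de, di, dj, eh, ei, ej, fg, hj, ij
  2-simplices (13): afg, bcd, bch, bdi, beh, bei, cde, cei, chj, cij, dej, dij, ehj

Hence C_0 ≅ Z^10, C_1 ≅ Z^21, C_2 ≅ Z^13.

∂_1: C_1 → C_0 sends each edge [p,q] (with p < q) to q − p.
As a 10×21 matrix over Z this has rank 8, with invariant factors (1,1,1,1,1,1,1,1).

Boundary ∂_2: C_2 → C_1 sends each 2-simplex [p,q,r] to [q,r] − [p,r] + [p,q]. For instance
  ∂bcd = cd − bd + bc,
  ∂dij = ij − dj + di.
As a 21×13 matrix over Z this has rank 13, with invariant factors (1,1,1,1,1,1,1,1,1,1,1,1,2).

Reading off H_k = ker ∂_k / im ∂_{k+1}:

  H_0: rank C_0 − rank ∂_1 = 10 − 8 = 2, and the invariant factors of ∂_1 are all 1, so H_0 ≅ Z^2.
  H_1: rank ker ∂_1 − rank ∂_2 = (21 − 8) − 13 = 0, and ∂_2 has invariant factor 2 > 1, so H_1 ≅ Z/2.
  H_2: rank ker ∂_2 − rank ∂_3 = (13 − 13) − 0 = 0, and there is no ∂_3, so H_2 ≅ 0.

As a check, the Euler characteristic is 10 − 21 + 13 = 2, which agrees with 2 − 0 + 0 = 2.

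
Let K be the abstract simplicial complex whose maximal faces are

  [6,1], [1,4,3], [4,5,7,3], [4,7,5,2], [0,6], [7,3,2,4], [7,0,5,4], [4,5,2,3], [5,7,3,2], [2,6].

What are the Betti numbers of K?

Take the total order 0 < 1 < 2 < 3 < 4 < 5 < 6 < 7 on the vertex set. Then K (dimension 3) consists of the simplices:

  0-simplices (8): [0], [1], [2], [3], [4], [5], [6], [7]
  1-simplices (18): [0,4], [0,5], [0,6], [0,7], [1,3], [1,4], [1,6], [2,3], [2,4], [2,5], [2,6], [2,7], [3,4], [3,5], [3,7], [4,5], [4,7], [5,7]
  2-simplices (14): [0,4,5], [0,4,7], [0,5,7], [1,3,4], [2,3,4], [2,3,5], [2,3,7], [2,4,5], [2,4,7], [2,5,7], [3,4,5], [3,4,7], [3,5,7], [4,5,7]
  3-simplices (6): [0,4,5,7], [2,3,4,5], [2,3,4,7], [2,3,5,7], [2,4,5,7], [3,4,5,7]

giving chain groups C_0 ≅ Z^8, C_1 ≅ Z^18, C_2 ≅ Z^14, C_3 ≅ Z^6.

Boundary ∂_1: C_1 → C_0 is given by ∂[p,q] = [q] − [p].
This gives a 8×18 integer matrix of rank 7; reducing to Smith normal form yields diagonal entries (1,1,1,1,1,1,1).

The boundary map ∂_2: C_2 → C_1 acts by ∂[p,q,r] = [q,r] − [p,r] + [p,q]. For instance
  ∂[0,4,5] = [4,5] − [0,5] + [0,4],
  ∂[2,3,4] = [3,4] − [2,4] + [2,3].
As a 18×14 matrix over Z this has rank 9, with invariant factors (1,1,1,1,1,1,1,1,1).

∂_3: C_3 → C_2 sends each 3-simplex σ to the alternating sum Σ_i (−1)^i (σ with its i-th vertex removed). For instance
  ∂[0,4,5,7] = [4,5,7] − [0,5,7] + [0,4,7] − [0,4,5],
  ∂[2,4,5,7] = [4,5,7] − [2,5,7] + [2,4,7] − [2,4,5].
As a 14×6 matrix over Z this has rank 5, with invariant factors (1,1,1,1,1).

From H_k ≅ ker(∂_k) / im(∂_{k+1}) we obtain:

  H_0: rank C_0 − rank ∂_1 = 8 − 7 = 1, and the invariant factors of ∂_1 are all 1, so H_0 = Z.
  H_1: rank ker ∂_1 − rank ∂_2 = (18 − 7) − 9 = 2, and the invariant factors of ∂_2 are all 1, so H_1 = Z^2.
  H_2: rank ker ∂_2 − rank ∂_3 = (14 − 9) − 5 = 0, and the invariant factors of ∂_3 are all 1, so H_2 = 0.
  H_3: rank ker ∂_3 − rank ∂_4 = (6 − 5) − 0 = 1, and there is no ∂_4, so H_3 = Z.

As a check, the Euler characteristic is 8 − 18 + 14 − 6 = -2, which agrees with 1 − 2 + 0 − 1 = -2.

Hence the Betti numbers are b_0 = 1, b_1 = 2, b_2 = 0, b_3 = 1.

b_0 = 1, b_1 = 2, b_2 = 0, b_3 = 1.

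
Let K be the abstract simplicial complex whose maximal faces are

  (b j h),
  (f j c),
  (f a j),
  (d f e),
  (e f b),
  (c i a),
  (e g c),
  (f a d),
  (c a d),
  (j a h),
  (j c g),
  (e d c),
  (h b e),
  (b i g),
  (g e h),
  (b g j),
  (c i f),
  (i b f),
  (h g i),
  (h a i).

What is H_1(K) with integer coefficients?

K has 10 vertices, 30 edges, 20 triangles.
rank ∂_1 = 9, rank ∂_2 = 20 ⇒ b_1 = 30 − 9 − 20 = 1; ∂_2 has invariant factor(s) [2] giving torsion. So H_1 ≅ Z ⊕ Z/2.

H_1 ≅ Z ⊕ Z/2.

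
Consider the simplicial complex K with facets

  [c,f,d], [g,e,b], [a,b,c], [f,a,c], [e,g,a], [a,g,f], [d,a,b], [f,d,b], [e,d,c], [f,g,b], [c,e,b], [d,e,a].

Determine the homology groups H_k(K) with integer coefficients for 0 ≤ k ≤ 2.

Order the vertices as a < b < c < d < e < f < g. Listing each simplex with vertices in this order, K has dimension 2 with simplices:

  0-simplices (7): a, b, c, d, e, f, g
  1-simplices (18): ab, ac, ad, ae, af, ag, bc, bd, be, bf, bg, cd, ce, cf, de, df, eg, fg
  2-simplices (12): abc, abd, acf, ade, aeg, afg, bce, bdf, beg, bfg, cde, cdf

so the chain groups are C_0 ≅ Z^7, C_1 ≅ Z^18, C_2 ≅ Z^12.

Boundary ∂_1: C_1 → C_0 sends each edge [p,q] (with p < q) to q − p.
This gives a 7×18 integer matrix of rank 6; reducing to Smith normal form yields diagonal entries (1,1,1,1,1,1).

The boundary map ∂_2: C_2 → C_1 maps a triangle to the signed sum of its edges. For instance
  ∂abd = bd − ad + ab,
  ∂bfg = fg − bg + bf.
This gives a 18×12 integer matrix of rank 12; reducing to Smith normal form yields diagonal entries (1,1,1,1,1,1,1,1,1,1,1,2).

Computing H_k = (kernel of ∂_k) / (image of ∂_{k+1}):

  H_0: rank C_0 − rank ∂_1 = 7 − 6 = 1, and the invariant factors of ∂_1 are all 1, so H_0 ≅ Z.
  H_1: rank ker ∂_1 − rank ∂_2 = (18 − 6) − 12 = 0, and ∂_2 has invariant factor 2 > 1, so H_1 ≅ Z/2.
  H_2: rank ker ∂_2 − rank ∂_3 = (12 − 12) − 0 = 0, and there is no ∂_3, so H_2 ≅ 0.

H_0 ≅ Z,  H_1 ≅ Z/2,  H_2 = 0.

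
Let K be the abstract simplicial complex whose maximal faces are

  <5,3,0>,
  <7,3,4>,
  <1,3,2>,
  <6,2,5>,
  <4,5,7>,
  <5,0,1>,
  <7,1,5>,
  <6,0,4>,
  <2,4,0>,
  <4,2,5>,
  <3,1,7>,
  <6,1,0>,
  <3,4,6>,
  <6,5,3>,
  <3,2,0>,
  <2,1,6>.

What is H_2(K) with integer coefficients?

H_2 ≅ Z.

Take the total order 0 < 1 < 2 < 3 < 4 < 5 < 6 < 7 on the vertex set. Then K (dimension 2) consists of the simplices:

  0-simplices (8): [0], [1], [2], [3], [4], [5], [6], [7]
  1-simplices (24): (24 of them)
  2-simplices (16): [0,1,5], [0,1,6], [0,2,3], [0,2,4], [0,3,5], [0,4,6], [1,2,3], [1,2,6], [1,3,7], [1,5,7], [2,4,5], [2,5,6], [3,4,6], [3,4,7], [3,5,6], [4,5,7]

giving chain groups C_0 ≅ Z^8, C_1 ≅ Z^24, C_2 ≅ Z^16.

The boundary map ∂_1: C_1 → C_0 is given by ∂[p,q] = [q] − [p]. For instance
  ∂[0,2] = [2] − [0].
This gives a 8×24 integer matrix of rank 7; reducing to Smith normal form yields diagonal entries (1,1,1,1,1,1,1).

Boundary ∂_2: C_2 → C_1 acts by ∂[p,q,r] = [q,r] − [p,r] + [p,q]. For instance
  ∂[2,4,5] = [4,5] − [2,5] + [2,4],
  ∂[1,3,7] = [3,7] − [1,7] + [1,3].
As a 24×16 matrix over Z this has rank 15, with invariant factors (1,1,1,1,1,1,1,1,1,1,1,1,1,1,1).

Reading off H_k = ker ∂_k / im ∂_{k+1}:

  H_2: rank ker ∂_2 − rank ∂_3 = (16 − 15) − 0 = 1, and there is no ∂_3, so H_2 = Z.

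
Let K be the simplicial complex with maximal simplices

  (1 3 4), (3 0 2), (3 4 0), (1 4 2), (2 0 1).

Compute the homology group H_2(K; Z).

H_2 ≅ 0.

Take the total order 0 < 1 < 2 < 3 < 4 on the vertex set. Then K (dimension 2) consists of the simplices:

  0-simplices (5): [0], [1], [2], [3], [4]
  1-simplices (10): [0,1], [0,2], [0,3], [0,4], [1,2], [1,3], [1,4], [2,3], [2,4], [3,4]
  2-simplices (5): [0,1,2], [0,2,3], [0,3,4], [1,2,4], [1,3,4]

Hence C_0 ≅ Z^5, C_1 ≅ Z^10, C_2 ≅ Z^5.

The boundary map ∂_1: C_1 → C_0 maps an edge to its endpoints' difference, ∂[p,q] = q − p. For instance
  ∂[0,4] = [4] − [0].
This gives a 5×10 integer matrix of rank 4; reducing to Smith normal form yields diagonal entries (1,1,1,1).

The boundary map ∂_2: C_2 → C_1 sends each 2-simplex [p,q,r] to [q,r] − [p,r] + [p,q]. For instance
  ∂[0,2,3] = [2,3] − [0,3] + [0,2],
  ∂[1,3,4] = [3,4] − [1,4] + [1,3].
This gives a 10×5 integer matrix of rank 5; reducing to Smith normal form yields diagonal entries (1,1,1,1,1).

Reading off H_k = ker ∂_k / im ∂_{k+1}:

  H_2: rank ker ∂_2 − rank ∂_3 = (5 − 5) − 0 = 0, and there is no ∂_3, so H_2 = 0.

(K is a triangulation of the Möbius band.)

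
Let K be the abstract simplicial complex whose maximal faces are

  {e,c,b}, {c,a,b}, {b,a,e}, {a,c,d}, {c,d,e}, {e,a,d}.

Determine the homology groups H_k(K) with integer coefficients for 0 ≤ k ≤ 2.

We work with the vertex ordering a < b < c < d < e. The simplices of K, each written with vertices in increasing order, are:

  0-simplices (5): a, b, c, d, e
  1-simplices (9): ab, ac, ad, ae, bc, be, cd, ce, de
  2-simplices (6): abc, abe, acd, ade, bce, cde

so the chain groups are C_0 ≅ Z^5, C_1 ≅ Z^9, C_2 ≅ Z^6.

∂_1: C_1 → C_0 is given by ∂[p,q] = [q] − [p].
The resulting 5×9 matrix has rank 4, and its Smith normal form has invariant factors (1,1,1,1).

The boundary map ∂_2: C_2 → C_1 acts by ∂[p,q,r] = [q,r] − [p,r] + [p,q]. For instance
  ∂bce = ce − be + bc,
  ∂acd = cd − ad + ac.
This gives a 9×6 integer matrix of rank 5; reducing to Smith normal form yields diagonal entries (1,1,1,1,1).

Reading off H_k = ker ∂_k / im ∂_{k+1}:

  H_0: rank C_0 − rank ∂_1 = 5 − 4 = 1, and the invariant factors of ∂_1 are all 1, so H_0 = Z.
  H_1: rank ker ∂_1 − rank ∂_2 = (9 − 4) − 5 = 0, and the invariant factors of ∂_2 are all 1, so H_1 = 0.
  H_2: rank ker ∂_2 − rank ∂_3 = (6 − 5) − 0 = 1, and there is no ∂_3, so H_2 = Z.

H_0 = Z,  H_1 = 0,  H_2 = Z.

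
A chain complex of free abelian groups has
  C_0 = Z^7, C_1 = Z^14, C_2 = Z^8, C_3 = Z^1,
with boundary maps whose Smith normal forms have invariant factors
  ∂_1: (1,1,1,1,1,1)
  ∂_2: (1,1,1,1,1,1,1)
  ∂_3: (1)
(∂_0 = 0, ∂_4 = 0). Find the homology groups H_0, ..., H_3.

H_0: b_0 = 7 − 0 − 6 = 1; torsion from ∂_1 factors > 1: none. So H_0 = Z.
H_1: b_1 = 14 − 6 − 7 = 1; torsion from ∂_2 factors > 1: none. So H_1 = Z.
H_2: b_2 = 8 − 7 − 1 = 0; torsion from ∂_3 factors > 1: none. So H_2 = 0.
H_3: b_3 = 1 − 1 − 0 = 0; torsion from ∂_4 factors > 1: none. So H_3 = 0.

H_0 = Z,  H_1 = Z,  H_2 = 0,  H_3 = 0.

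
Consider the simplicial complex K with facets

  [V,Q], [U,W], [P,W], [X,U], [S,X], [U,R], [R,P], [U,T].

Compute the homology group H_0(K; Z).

H_0 ≅ Z^2.

We work with the vertex ordering P < Q < R < S < T < U < V < W < X. The simplices of K, each written with vertices in increasing order, are:

  0-simplices (9): P, Q, R, S, T, U, V, W, X
  1-simplices (8): PR, PW, QV, RU, SX, TU, UW, UX

so the chain groups are C_0 ≅ Z^9, C_1 ≅ Z^8.

Boundary ∂_1: C_1 → C_0 is given by ∂[p,q] = [q] − [p].
This gives a 9×8 integer matrix of rank 7; reducing to Smith normal form yields diagonal entries (1,1,1,1,1,1,1).

Computing H_k = (kernel of ∂_k) / (image of ∂_{k+1}):

  H_0: rank C_0 − rank ∂_1 = 9 − 7 = 2, and the invariant factors of ∂_1 are all 1, so H_0 ≅ Z^2.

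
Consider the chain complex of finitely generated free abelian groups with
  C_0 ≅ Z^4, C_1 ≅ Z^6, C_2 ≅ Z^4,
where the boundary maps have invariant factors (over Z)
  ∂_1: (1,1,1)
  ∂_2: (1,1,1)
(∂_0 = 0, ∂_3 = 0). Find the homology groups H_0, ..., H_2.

H_0 ≅ Z,  H_1 = 0,  H_2 ≅ Z.

H_0: b_0 = 4 − 0 − 3 = 1; torsion from ∂_1 factors > 1: none. So H_0 ≅ Z.
H_1: b_1 = 6 − 3 − 3 = 0; torsion from ∂_2 factors > 1: none. So H_1 ≅ 0.
H_2: b_2 = 4 − 3 − 0 = 1; torsion from ∂_3 factors > 1: none. So H_2 ≅ Z.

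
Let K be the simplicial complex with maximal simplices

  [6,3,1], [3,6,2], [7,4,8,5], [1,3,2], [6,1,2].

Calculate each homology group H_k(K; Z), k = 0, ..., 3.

H_0 ≅ Z^2,  H_1 = 0,  H_2 ≅ Z,  H_3 = 0.

We work with the vertex ordering 1 < 2 < 3 < 4 < 5 < 6 < 7 < 8. The simplices of K, each written with vertices in increasing order, are:

  0-simplices (8): [1], [2], [3], [4], [5], [6], [7], [8]
  1-simplices (12): [1,2], [1,3], [1,6], [2,3], [2,6], [3,6], [4,5], [4,7], [4,8], [5,7], [5,8], [7,8]
  2-simplices (8): [1,2,3], [1,2,6], [1,3,6], [2,3,6], [4,5,7], [4,5,8], [4,7,8], [5,7,8]
  3-simplices (1): [4,5,7,8]

Hence C_0 ≅ Z^8, C_1 ≅ Z^12, C_2 ≅ Z^8, C_3 ≅ Z^1.

The boundary map ∂_1: C_1 → C_0 maps an edge to its endpoints' difference, ∂[p,q] = q − p. For instance
  ∂[5,7] = [7] − [5].
The resulting 8×12 matrix has rank 6, and its Smith normal form has invariant factors (1,1,1,1,1,1).

Boundary ∂_2: C_2 → C_1 maps a triangle to the signed sum of its edges. For instance
  ∂[1,2,3] = [2,3] − [1,3] + [1,2],
  ∂[4,5,8] = [5,8] − [4,8] + [4,5].
The resulting 12×8 matrix has rank 6, and its Smith normal form has invariant factors (1,1,1,1,1,1).

Boundary ∂_3: C_3 → C_2 sends each 3-simplex σ to the alternating sum Σ_i (−1)^i (σ with its i-th vertex removed). For instance
  ∂[4,5,7,8] = [5,7,8] − [4,7,8] + [4,5,8] − [4,5,7].
As a 8×1 matrix over Z this has rank 1, with invariant factors (1).

Computing H_k = (kernel of ∂_k) / (image of ∂_{k+1}):

  H_0: rank C_0 − rank ∂_1 = 8 − 6 = 2, and the invariant factors of ∂_1 are all 1, so H_0 = Z^2.
  H_1: rank ker ∂_1 − rank ∂_2 = (12 − 6) − 6 = 0, and the invariant factors of ∂_2 are all 1, so H_1 = 0.
  H_2: rank ker ∂_2 − rank ∂_3 = (8 − 6) − 1 = 1, and the invariant factors of ∂_3 are all 1, so H_2 = Z.
  H_3: rank ker ∂_3 − rank ∂_4 = (1 − 1) − 0 = 0, and there is no ∂_4, so H_3 = 0.

(K is a triangulation of the disjoint union of the 2-sphere S^2 and the 3-simplex.)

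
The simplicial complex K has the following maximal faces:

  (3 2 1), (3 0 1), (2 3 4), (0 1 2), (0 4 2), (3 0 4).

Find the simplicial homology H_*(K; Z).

H_0 = Z,  H_1 = 0,  H_2 = Z.

Order the vertices as 0 < 1 < 2 < 3 < 4. Listing each simplex with vertices in this order, K has dimension 2 with simplices:

  0-simplices (5): [0], [1], [2], [3], [4]
  1-simplices (9): [0,1], [0,2], [0,3], [0,4], [1,2], [1,3], [2,3], [2,4], [3,4]
  2-simplices (6): [0,1,2], [0,1,3], [0,2,4], [0,3,4], [1,2,3], [2,3,4]

giving chain groups C_0 ≅ Z^5, C_1 ≅ Z^9, C_2 ≅ Z^6.

∂_1: C_1 → C_0 is given by ∂[p,q] = [q] − [p].
As a 5×9 matrix over Z this has rank 4, with invariant factors (1,1,1,1).

The boundary map ∂_2: C_2 → C_1 acts by ∂[p,q,r] = [q,r] − [p,r] + [p,q]. For instance
  ∂[1,2,3] = [2,3] − [1,3] + [1,2],
  ∂[0,2,4] = [2,4] − [0,4] + [0,2].
The resulting 9×6 matrix has rank 5, and its Smith normal form has invariant factors (1,1,1,1,1).

Computing H_k = (kernel of ∂_k) / (image of ∂_{k+1}):

  H_0: rank C_0 − rank ∂_1 = 5 − 4 = 1, and the invariant factors of ∂_1 are all 1, so H_0 ≅ Z.
  H_1: rank ker ∂_1 − rank ∂_2 = (9 − 4) − 5 = 0, and the invariant factors of ∂_2 are all 1, so H_1 ≅ 0.
  H_2: rank ker ∂_2 − rank ∂_3 = (6 − 5) − 0 = 1, and there is no ∂_3, so H_2 ≅ Z.

(K is a triangulation of the 2-sphere S^2.)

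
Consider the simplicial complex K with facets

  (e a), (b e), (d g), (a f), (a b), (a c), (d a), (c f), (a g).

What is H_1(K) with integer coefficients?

Take the total order a < b < c < d < e < f < g on the vertex set. Then K (dimension 1) consists of the simplices:

  0-simplices (7): a, b, c, d, e, f, g
  1-simplices (9): ab, ac, ad, ae, af, ag, be, cf, dg

giving chain groups C_0 ≅ Z^7, C_1 ≅ Z^9.

∂_1: C_1 → C_0 is given by ∂[p,q] = [q] − [p].
The 7×9 boundary matrix has rank 6 and Smith normal form diag(1,1,1,1,1,1).

Reading off H_k = ker ∂_k / im ∂_{k+1}:

  H_1: rank ker ∂_1 − rank ∂_2 = (9 − 6) − 0 = 3, and there is no ∂_2, so H_1 ≅ Z^3.

(K is a triangulation of a wedge of 3 circles.)

H_1 = Z^3.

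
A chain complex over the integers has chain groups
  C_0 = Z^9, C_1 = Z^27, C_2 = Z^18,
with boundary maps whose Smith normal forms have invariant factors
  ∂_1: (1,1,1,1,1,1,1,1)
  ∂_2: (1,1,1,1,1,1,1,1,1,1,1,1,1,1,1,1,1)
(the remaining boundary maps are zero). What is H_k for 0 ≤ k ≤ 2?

H_0 ≅ Z,  H_1 ≅ Z^2,  H_2 ≅ Z.

H_0: b_0 = 9 − 0 − 8 = 1; torsion from ∂_1 factors > 1: none. So H_0 ≅ Z.
H_1: b_1 = 27 − 8 − 17 = 2; torsion from ∂_2 factors > 1: none. So H_1 ≅ Z^2.
H_2: b_2 = 18 − 17 − 0 = 1; torsion from ∂_3 factors > 1: none. So H_2 ≅ Z.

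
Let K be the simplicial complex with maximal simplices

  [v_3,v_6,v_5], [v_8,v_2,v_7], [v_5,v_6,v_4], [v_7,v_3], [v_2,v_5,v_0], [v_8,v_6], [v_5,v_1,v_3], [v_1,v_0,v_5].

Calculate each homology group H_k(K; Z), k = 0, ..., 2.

K has 9 vertices, 16 edges, 6 triangles.
rank ∂_0 = 0, rank ∂_1 = 8 ⇒ b_0 = 9 − 0 − 8 = 1; all invariant factors of ∂_1 are 1 so no torsion. So H_0 ≅ Z.
rank ∂_1 = 8, rank ∂_2 = 6 ⇒ b_1 = 16 − 8 − 6 = 2; all invariant factors of ∂_2 are 1 so no torsion. So H_1 ≅ Z^2.
rank ∂_2 = 6, rank ∂_3 = 0 ⇒ b_2 = 6 − 6 − 0 = 0. So H_2 ≅ 0.

H_0 = Z,  H_1 = Z^2,  H_2 = 0.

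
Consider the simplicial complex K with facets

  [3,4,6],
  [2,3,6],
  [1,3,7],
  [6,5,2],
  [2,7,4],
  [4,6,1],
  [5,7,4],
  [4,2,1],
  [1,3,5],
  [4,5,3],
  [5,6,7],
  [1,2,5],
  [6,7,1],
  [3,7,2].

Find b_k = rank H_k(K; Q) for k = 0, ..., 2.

Take the total order 1 < 2 < 3 < 4 < 5 < 6 < 7 on the vertex set. Then K (dimension 2) consists of the simplices:

  0-simplices (7): [1], [2], [3], [4], [5], [6], [7]
  1-simplices (21): [1,2], [1,3], [1,4], [1,5], [1,6], [1,7], [2,3], [2,4], [2,5], [2,6], [2,7], [3,4], [3,5], [3,6], [3,7], [4,5], [4,6], [4,7], [5,6], [5,7], [6,7]
  2-simplices (14): [1,2,4], [1,2,5], [1,3,5], [1,3,7], [1,4,6], [1,6,7], [2,3,6], [2,3,7], [2,4,7], [2,5,6], [3,4,5], [3,4,6], [4,5,7], [5,6,7]

so the chain groups are C_0 ≅ Z^7, C_1 ≅ Z^21, C_2 ≅ Z^14.

∂_1: C_1 → C_0 maps an edge to its endpoints' difference, ∂[p,q] = q − p. For instance
  ∂[2,5] = [5] − [2].
This gives a 7×21 integer matrix of rank 6; reducing to Smith normal form yields diagonal entries (1,1,1,1,1,1).

Boundary ∂_2: C_2 → C_1 sends each 2-simplex [p,q,r] to [q,r] − [p,r] + [p,q]. For instance
  ∂[5,6,7] = [6,7] − [5,7] + [5,6],
  ∂[4,5,7] = [5,7] − [4,7] + [4,5].
As a 21×14 matrix over Z this has rank 13, with invariant factors (1,1,1,1,1,1,1,1,1,1,1,1,1).

Now H_k = ker ∂_k / im ∂_{k+1}, so:

  H_0: rank C_0 − rank ∂_1 = 7 − 6 = 1, and the invariant factors of ∂_1 are all 1, so H_0 ≅ Z.
  H_1: rank ker ∂_1 − rank ∂_2 = (21 − 6) − 13 = 2, and the invariant factors of ∂_2 are all 1, so H_1 ≅ Z^2.
  H_2: rank ker ∂_2 − rank ∂_3 = (14 − 13) − 0 = 1, and there is no ∂_3, so H_2 ≅ Z.

As a check, the Euler characteristic is 7 − 21 + 14 = 0, which agrees with 1 − 2 + 1 = 0.

Hence the Betti numbers are b_0 = 1, b_1 = 2, b_2 = 1.

b_0 = 1, b_1 = 2, b_2 = 1.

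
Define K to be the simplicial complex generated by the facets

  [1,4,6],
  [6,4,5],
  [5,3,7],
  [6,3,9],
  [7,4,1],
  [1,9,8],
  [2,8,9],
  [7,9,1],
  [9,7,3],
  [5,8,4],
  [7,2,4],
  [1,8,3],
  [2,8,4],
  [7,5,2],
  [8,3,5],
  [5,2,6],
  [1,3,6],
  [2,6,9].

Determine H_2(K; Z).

We work with the vertex ordering 1 < 2 < 3 < 4 < 5 < 6 < 7 < 8 < 9. The simplices of K, each written with vertices in increasing order, are:

  0-simplices (9): [1], [2], [3], [4], [5], [6], [7], [8], [9]
  1-simplices (27): (27 of them)
  2-simplices (18): [1,3,6], [1,3,8], [1,4,6], [1,4,7], [1,7,9], [1,8,9], [2,4,7], [2,4,8], [2,5,6], [2,5,7], [2,6,9], [2,8,9], [3,5,7], [3,5,8], [3,6,9], [3,7,9], [4,5,6], [4,5,8]

Hence C_0 ≅ Z^9, C_1 ≅ Z^27, C_2 ≅ Z^18.

Boundary ∂_1: C_1 → C_0 is given by ∂[p,q] = [q] − [p].
This gives a 9×27 integer matrix of rank 8; reducing to Smith normal form yields diagonal entries (1,1,1,1,1,1,1,1).

Boundary ∂_2: C_2 → C_1 acts by ∂[p,q,r] = [q,r] − [p,r] + [p,q]. For instance
  ∂[3,5,7] = [5,7] − [3,7] + [3,5],
  ∂[4,5,6] = [5,6] − [4,6] + [4,5].
The resulting 27×18 matrix has rank 18, and its Smith normal form has invariant factors (1,1,1,1,1,1,1,1,1,1,1,1,1,1,1,1,1,2).

Now H_k = ker ∂_k / im ∂_{k+1}, so:

  H_2: rank ker ∂_2 − rank ∂_3 = (18 − 18) − 0 = 0, and there is no ∂_3, so H_2 ≅ 0.

H_2 ≅ 0.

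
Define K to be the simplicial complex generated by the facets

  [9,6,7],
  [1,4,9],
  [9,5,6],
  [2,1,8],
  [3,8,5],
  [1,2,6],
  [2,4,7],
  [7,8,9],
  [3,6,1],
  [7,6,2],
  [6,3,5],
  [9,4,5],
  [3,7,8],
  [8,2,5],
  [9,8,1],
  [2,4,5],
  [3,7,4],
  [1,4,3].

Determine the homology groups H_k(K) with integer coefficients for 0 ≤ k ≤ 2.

Take the total order 1 < 2 < 3 < 4 < 5 < 6 < 7 < 8 < 9 on the vertex set. Then K (dimension 2) consists of the simplices:

  0-simplices (9): [1], [2], [3], [4], [5], [6], [7], [8], [9]
  1-simplices (27): (27 of them)
  2-simplices (18): [1,2,6], [1,2,8], [1,3,4], [1,3,6], [1,4,9], [1,8,9], [2,4,5], [2,4,7], [2,5,8], [2,6,7], [3,4,7], [3,5,6], [3,5,8], [3,7,8], [4,5,9], [5,6,9], [6,7,9], [7,8,9]

Hence C_0 ≅ Z^9, C_1 ≅ Z^27, C_2 ≅ Z^18.

The boundary map ∂_1: C_1 → C_0 maps an edge to its endpoints' difference, ∂[p,q] = q − p. For instance
  ∂[1,3] = [3] − [1].
This gives a 9×27 integer matrix of rank 8; reducing to Smith normal form yields diagonal entries (1,1,1,1,1,1,1,1).

The boundary map ∂_2: C_2 → C_1 sends each 2-simplex [p,q,r] to [q,r] − [p,r] + [p,q]. For instance
  ∂[2,5,8] = [5,8] − [2,8] + [2,5],
  ∂[5,6,9] = [6,9] − [5,9] + [5,6].
This gives a 27×18 integer matrix of rank 17; reducing to Smith normal form yields diagonal entries (1,1,1,1,1,1,1,1,1,1,1,1,1,1,1,1,1).

Now H_k = ker ∂_k / im ∂_{k+1}, so:

  H_0: rank C_0 − rank ∂_1 = 9 − 8 = 1, and the invariant factors of ∂_1 are all 1, so H_0 = Z.
  H_1: rank ker ∂_1 − rank ∂_2 = (27 − 8) − 17 = 2, and the invariant factors of ∂_2 are all 1, so H_1 = Z^2.
  H_2: rank ker ∂_2 − rank ∂_3 = (18 − 17) − 0 = 1, and there is no ∂_3, so H_2 = Z.

(K is a triangulation of the torus T^2.)

H_0 ≅ Z,  H_1 ≅ Z^2,  H_2 ≅ Z.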